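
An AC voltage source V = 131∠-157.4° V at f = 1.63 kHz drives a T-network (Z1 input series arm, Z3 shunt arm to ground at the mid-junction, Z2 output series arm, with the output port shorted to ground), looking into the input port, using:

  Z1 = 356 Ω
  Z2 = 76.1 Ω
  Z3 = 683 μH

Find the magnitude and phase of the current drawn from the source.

Step 1 — Angular frequency: ω = 2π·f = 2π·1630 = 1.024e+04 rad/s.
Step 2 — Component impedances:
  Z1: Z = R = 356 Ω
  Z2: Z = R = 76.1 Ω
  Z3: Z = jωL = j·1.024e+04·0.000683 = 0 + j6.995 Ω
Step 3 — With the output port shorted to ground, the output series arm Z2 runs from the junction to ground; the shunt arm Z3 also runs from the junction to ground. They appear in parallel: Z3 || Z2 = 0.6376 + j6.936 Ω.
Step 4 — Series with input arm Z1: Z_in = Z1 + (Z3 || Z2) = 356.6 + j6.936 Ω = 356.7∠1.1° Ω.
Step 5 — Source phasor: V = 131∠-157.4° V = -120.9 - j50.34 V.
Step 6 — Ohm's law: I = V / Z_total = (-120.9 - j50.34) / (356.6 + j6.936) = -0.3417 - j0.1345 A.
Step 7 — Convert to polar: |I| = 0.3673 A, ∠I = -158.5°.

I = 0.3673∠-158.5° A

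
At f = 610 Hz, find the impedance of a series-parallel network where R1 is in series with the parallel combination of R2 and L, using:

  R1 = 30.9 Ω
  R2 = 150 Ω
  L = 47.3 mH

Step 1 — Angular frequency: ω = 2π·f = 2π·610 = 3833 rad/s.
Step 2 — Component impedances:
  R1: Z = R = 30.9 Ω
  R2: Z = R = 150 Ω
  L: Z = jωL = j·3833·0.0473 = 0 + j181.3 Ω
Step 3 — Parallel branch: R2 || L = 1/(1/R2 + 1/L) = 89.04 + j73.67 Ω.
Step 4 — Series with R1: Z_total = R1 + (R2 || L) = 119.9 + j73.67 Ω = 140.8∠31.6° Ω.

Z = 119.9 + j73.67 Ω = 140.8∠31.6° Ω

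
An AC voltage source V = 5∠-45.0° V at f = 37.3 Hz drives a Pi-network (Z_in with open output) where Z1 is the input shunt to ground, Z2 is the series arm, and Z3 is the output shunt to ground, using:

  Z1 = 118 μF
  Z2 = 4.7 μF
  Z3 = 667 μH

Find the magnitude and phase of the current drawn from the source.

Step 1 — Angular frequency: ω = 2π·f = 2π·37.3 = 234.4 rad/s.
Step 2 — Component impedances:
  Z1: Z = 1/(jωC) = -j/(ω·C) = 0 - j36.16 Ω
  Z2: Z = 1/(jωC) = -j/(ω·C) = 0 - j907.8 Ω
  Z3: Z = jωL = j·234.4·0.000667 = 0 + j0.1563 Ω
Step 3 — With open output, the series arm Z2 and the output shunt Z3 appear in series to ground: Z2 + Z3 = 0 - j907.7 Ω.
Step 4 — Parallel with input shunt Z1: Z_in = Z1 || (Z2 + Z3) = 0 - j34.77 Ω = 34.77∠-90.0° Ω.
Step 5 — Source phasor: V = 5∠-45.0° V = 3.536 - j3.536 V.
Step 6 — Ohm's law: I = V / Z_total = (3.536 - j3.536) / (0 - j34.77) = 0.1017 + j0.1017 A.
Step 7 — Convert to polar: |I| = 0.1438 A, ∠I = 45.0°.

I = 0.1438∠45.0° A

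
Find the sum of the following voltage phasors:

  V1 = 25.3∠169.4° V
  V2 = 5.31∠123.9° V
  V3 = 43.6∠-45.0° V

Step 1 — Convert each phasor to rectangular form:
  V1 = 25.3·(cos(169.4°) + j·sin(169.4°)) = -24.87 + j4.654 V
  V2 = 5.31·(cos(123.9°) + j·sin(123.9°)) = -2.962 + j4.407 V
  V3 = 43.6·(cos(-45.0°) + j·sin(-45.0°)) = 30.83 - j30.83 V
Step 2 — Sum components: V_total = 3 - j21.77 V.
Step 3 — Convert to polar: |V_total| = 21.97 V, ∠V_total = -82.2°.

V_total = 21.97∠-82.2° V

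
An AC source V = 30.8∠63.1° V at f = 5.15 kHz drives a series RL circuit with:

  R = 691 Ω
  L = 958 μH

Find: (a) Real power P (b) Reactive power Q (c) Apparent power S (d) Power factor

Step 1 — Angular frequency: ω = 2π·f = 2π·5150 = 3.236e+04 rad/s.
Step 2 — Component impedances:
  R: Z = R = 691 Ω
  L: Z = jωL = j·3.236e+04·0.000958 = 0 + j31 Ω
Step 3 — Series combination: Z_total = R + L = 691 + j31 Ω = 691.7∠2.6° Ω.
Step 4 — Source phasor: V = 30.8∠63.1° V = 13.93 + j27.47 V.
Step 5 — Current: I = V / Z = 0.02191 + j0.03877 A = 0.04453∠60.5° A.
Step 6 — Complex power: S = V·I* = 1.37 + j0.06146 VA.
Step 7 — Real power: P = Re(S) = 1.37 W.
Step 8 — Reactive power: Q = Im(S) = 0.06146 VAR.
Step 9 — Apparent power: |S| = 1.371 VA.
Step 10 — Power factor: PF = P/|S| = 0.999 (lagging).

(a) P = 1.37 W  (b) Q = 0.06146 VAR  (c) S = 1.371 VA  (d) PF = 0.999 (lagging)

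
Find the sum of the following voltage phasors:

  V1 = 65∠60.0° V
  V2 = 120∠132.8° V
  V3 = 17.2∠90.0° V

Step 1 — Convert each phasor to rectangular form:
  V1 = 65·(cos(60.0°) + j·sin(60.0°)) = 32.5 + j56.29 V
  V2 = 120·(cos(132.8°) + j·sin(132.8°)) = -81.53 + j88.05 V
  V3 = 17.2·(cos(90.0°) + j·sin(90.0°)) = 0 + j17.2 V
Step 2 — Sum components: V_total = -49.03 + j161.5 V.
Step 3 — Convert to polar: |V_total| = 168.8 V, ∠V_total = 106.9°.

V_total = 168.8∠106.9° V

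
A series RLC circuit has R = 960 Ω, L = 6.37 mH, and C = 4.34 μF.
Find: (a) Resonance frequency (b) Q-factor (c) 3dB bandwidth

Step 1 — Resonance: ω₀ = 1/√(LC) = 1/√(0.00637·4.34e-06) = 6014 rad/s.
Step 2 — f₀ = ω₀/(2π) = 957.2 Hz.
Step 3 — Series Q: Q = ω₀L/R = 6014·0.00637/960 = 0.03991.
Step 4 — Bandwidth: Δω = ω₀/Q = 1.507e+05 rad/s; BW = Δω/(2π) = 2.399e+04 Hz.

(a) f₀ = 957.2 Hz  (b) Q = 0.03991  (c) BW = 2.399e+04 Hz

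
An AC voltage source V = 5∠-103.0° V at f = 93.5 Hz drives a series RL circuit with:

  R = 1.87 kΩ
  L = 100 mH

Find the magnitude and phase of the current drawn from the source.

Step 1 — Angular frequency: ω = 2π·f = 2π·93.5 = 587.5 rad/s.
Step 2 — Component impedances:
  R: Z = R = 1870 Ω
  L: Z = jωL = j·587.5·0.1 = 0 + j58.75 Ω
Step 3 — Series combination: Z_total = R + L = 1870 + j58.75 Ω = 1871∠1.8° Ω.
Step 4 — Source phasor: V = 5∠-103.0° V = -1.125 - j4.872 V.
Step 5 — Ohm's law: I = V / Z_total = (-1.125 - j4.872) / (1870 + j58.75) = -0.0006826 - j0.002584 A.
Step 6 — Convert to polar: |I| = 0.002672 A, ∠I = -104.8°.

I = 0.002672∠-104.8° A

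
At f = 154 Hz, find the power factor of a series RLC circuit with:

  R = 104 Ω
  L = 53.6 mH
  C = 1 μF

Step 1 — Angular frequency: ω = 2π·f = 2π·154 = 967.6 rad/s.
Step 2 — Component impedances:
  R: Z = R = 104 Ω
  L: Z = jωL = j·967.6·0.0536 = 0 + j51.86 Ω
  C: Z = 1/(jωC) = -j/(ω·C) = 0 - j1033 Ω
Step 3 — Series combination: Z_total = R + L + C = 104 - j981.6 Ω = 987.1∠-84.0° Ω.
Step 4 — Power factor: PF = cos(φ) = Re(Z)/|Z| = 104/987.1 = 0.1054.
Step 5 — Type: Im(Z) = -981.6 ⇒ leading (phase φ = -84.0°).

PF = 0.1054 (leading, φ = -84.0°)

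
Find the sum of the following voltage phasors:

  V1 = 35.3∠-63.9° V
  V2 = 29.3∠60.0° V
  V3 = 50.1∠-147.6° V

Step 1 — Convert each phasor to rectangular form:
  V1 = 35.3·(cos(-63.9°) + j·sin(-63.9°)) = 15.53 - j31.7 V
  V2 = 29.3·(cos(60.0°) + j·sin(60.0°)) = 14.65 + j25.37 V
  V3 = 50.1·(cos(-147.6°) + j·sin(-147.6°)) = -42.3 - j26.84 V
Step 2 — Sum components: V_total = -12.12 - j33.17 V.
Step 3 — Convert to polar: |V_total| = 35.32 V, ∠V_total = -110.1°.

V_total = 35.32∠-110.1° V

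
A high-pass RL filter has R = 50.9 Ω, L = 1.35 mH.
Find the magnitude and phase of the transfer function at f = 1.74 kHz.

Step 1 — Angular frequency: ω = 2π·1740 = 1.093e+04 rad/s.
Step 2 — Transfer function: H(jω) = jωL/(R + jωL).
Step 3 — Numerator jωL = j·14.76; denominator R + jωL = 50.9 + j14.76.
Step 4 — H = 0.07756 + j0.2675.
Step 5 — Magnitude: |H| = 0.2785 (-11.1 dB); phase: φ = 73.8°.

|H| = 0.2785 (-11.1 dB), φ = 73.8°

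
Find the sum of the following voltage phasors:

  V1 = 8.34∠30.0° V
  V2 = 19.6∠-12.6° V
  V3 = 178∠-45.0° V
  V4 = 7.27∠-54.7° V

Step 1 — Convert each phasor to rectangular form:
  V1 = 8.34·(cos(30.0°) + j·sin(30.0°)) = 7.223 + j4.17 V
  V2 = 19.6·(cos(-12.6°) + j·sin(-12.6°)) = 19.13 - j4.276 V
  V3 = 178·(cos(-45.0°) + j·sin(-45.0°)) = 125.9 - j125.9 V
  V4 = 7.27·(cos(-54.7°) + j·sin(-54.7°)) = 4.201 - j5.933 V
Step 2 — Sum components: V_total = 156.4 - j131.9 V.
Step 3 — Convert to polar: |V_total| = 204.6 V, ∠V_total = -40.1°.

V_total = 204.6∠-40.1° V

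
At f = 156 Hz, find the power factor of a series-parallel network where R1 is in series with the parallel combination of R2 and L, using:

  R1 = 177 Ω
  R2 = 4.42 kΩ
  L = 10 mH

Step 1 — Angular frequency: ω = 2π·f = 2π·156 = 980.2 rad/s.
Step 2 — Component impedances:
  R1: Z = R = 177 Ω
  R2: Z = R = 4420 Ω
  L: Z = jωL = j·980.2·0.01 = 0 + j9.802 Ω
Step 3 — Parallel branch: R2 || L = 1/(1/R2 + 1/L) = 0.02174 + j9.802 Ω.
Step 4 — Series with R1: Z_total = R1 + (R2 || L) = 177 + j9.802 Ω = 177.3∠3.2° Ω.
Step 5 — Power factor: PF = cos(φ) = Re(Z)/|Z| = 177.02/177.29 = 0.9985.
Step 6 — Type: Im(Z) = 9.802 ⇒ lagging (phase φ = 3.2°).

PF = 0.9985 (lagging, φ = 3.2°)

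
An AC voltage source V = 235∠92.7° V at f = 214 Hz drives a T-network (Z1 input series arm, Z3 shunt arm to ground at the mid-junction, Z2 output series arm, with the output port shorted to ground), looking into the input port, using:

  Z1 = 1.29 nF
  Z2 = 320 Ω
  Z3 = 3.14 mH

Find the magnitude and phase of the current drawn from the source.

Step 1 — Angular frequency: ω = 2π·f = 2π·214 = 1345 rad/s.
Step 2 — Component impedances:
  Z1: Z = 1/(jωC) = -j/(ω·C) = 0 - j5.765e+05 Ω
  Z2: Z = R = 320 Ω
  Z3: Z = jωL = j·1345·0.00314 = 0 + j4.222 Ω
Step 3 — With the output port shorted to ground, the output series arm Z2 runs from the junction to ground; the shunt arm Z3 also runs from the junction to ground. They appear in parallel: Z3 || Z2 = 0.0557 + j4.221 Ω.
Step 4 — Series with input arm Z1: Z_in = Z1 + (Z3 || Z2) = 0.0557 - j5.765e+05 Ω = 5.765e+05∠-90.0° Ω.
Step 5 — Source phasor: V = 235∠92.7° V = -11.07 + j234.7 V.
Step 6 — Ohm's law: I = V / Z_total = (-11.07 + j234.7) / (0.0557 - j5.765e+05) = -0.0004072 - j1.92e-05 A.
Step 7 — Convert to polar: |I| = 0.0004076 A, ∠I = -177.3°.

I = 0.0004076∠-177.3° A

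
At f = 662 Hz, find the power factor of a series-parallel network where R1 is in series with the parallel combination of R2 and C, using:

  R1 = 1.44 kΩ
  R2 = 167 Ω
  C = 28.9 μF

Step 1 — Angular frequency: ω = 2π·f = 2π·662 = 4159 rad/s.
Step 2 — Component impedances:
  R1: Z = R = 1440 Ω
  R2: Z = R = 167 Ω
  C: Z = 1/(jωC) = -j/(ω·C) = 0 - j8.319 Ω
Step 3 — Parallel branch: R2 || C = 1/(1/R2 + 1/C) = 0.4134 - j8.298 Ω.
Step 4 — Series with R1: Z_total = R1 + (R2 || C) = 1440 - j8.298 Ω = 1440∠-0.3° Ω.
Step 5 — Power factor: PF = cos(φ) = Re(Z)/|Z| = 1440/1440 = 1.
Step 6 — Type: Im(Z) = -8.298 ⇒ leading (phase φ = -0.3°).

PF = 1 (leading, φ = -0.3°)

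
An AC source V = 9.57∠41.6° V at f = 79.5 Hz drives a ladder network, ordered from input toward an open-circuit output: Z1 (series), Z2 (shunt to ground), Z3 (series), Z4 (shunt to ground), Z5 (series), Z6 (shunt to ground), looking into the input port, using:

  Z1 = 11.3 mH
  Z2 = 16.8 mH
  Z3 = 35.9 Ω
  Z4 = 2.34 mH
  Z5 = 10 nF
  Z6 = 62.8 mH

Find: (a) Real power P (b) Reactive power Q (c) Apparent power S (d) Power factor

Step 1 — Angular frequency: ω = 2π·f = 2π·79.5 = 499.5 rad/s.
Step 2 — Component impedances:
  Z1: Z = jωL = j·499.5·0.0113 = 0 + j5.644 Ω
  Z2: Z = jωL = j·499.5·0.0168 = 0 + j8.392 Ω
  Z3: Z = R = 35.9 Ω
  Z4: Z = jωL = j·499.5·0.00234 = 0 + j1.169 Ω
  Z5: Z = 1/(jωC) = -j/(ω·C) = 0 - j2.002e+05 Ω
  Z6: Z = jωL = j·499.5·0.0628 = 0 + j31.37 Ω
Step 3 — Ladder network (open output): work backward from the far end, alternating series and parallel combinations. Z_in = 1.832 + j13.55 Ω = 13.67∠82.3° Ω.
Step 4 — Source phasor: V = 9.57∠41.6° V = 7.156 + j6.354 V.
Step 5 — Current: I = V / Z = 0.5307 - j0.4565 A = 0.7∠-40.7° A.
Step 6 — Complex power: S = V·I* = 0.8975 + j6.638 VA.
Step 7 — Real power: P = Re(S) = 0.8975 W.
Step 8 — Reactive power: Q = Im(S) = 6.638 VAR.
Step 9 — Apparent power: |S| = 6.699 VA.
Step 10 — Power factor: PF = P/|S| = 0.134 (lagging).

(a) P = 0.8975 W  (b) Q = 6.638 VAR  (c) S = 6.699 VA  (d) PF = 0.134 (lagging)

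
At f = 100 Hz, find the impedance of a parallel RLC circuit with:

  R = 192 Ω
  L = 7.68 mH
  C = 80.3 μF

Step 1 — Angular frequency: ω = 2π·f = 2π·100 = 628.3 rad/s.
Step 2 — Component impedances:
  R: Z = R = 192 Ω
  L: Z = jωL = j·628.3·0.00768 = 0 + j4.825 Ω
  C: Z = 1/(jωC) = -j/(ω·C) = 0 - j19.82 Ω
Step 3 — Parallel combination: 1/Z_total = 1/R + 1/L + 1/C; Z_total = 0.2117 + j6.371 Ω = 6.375∠88.1° Ω.

Z = 0.2117 + j6.371 Ω = 6.375∠88.1° Ω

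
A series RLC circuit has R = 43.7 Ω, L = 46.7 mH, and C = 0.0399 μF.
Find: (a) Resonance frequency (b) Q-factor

Step 1 — Resonance condition Im(Z)=0 gives ω₀ = 1/√(LC).
Step 2 — ω₀ = 1/√(0.0467·3.99e-08) = 2.317e+04 rad/s.
Step 3 — f₀ = ω₀/(2π) = 3687 Hz.
Step 4 — Series Q: Q = ω₀L/R = 2.317e+04·0.0467/43.7 = 24.76.

(a) f₀ = 3687 Hz  (b) Q = 24.76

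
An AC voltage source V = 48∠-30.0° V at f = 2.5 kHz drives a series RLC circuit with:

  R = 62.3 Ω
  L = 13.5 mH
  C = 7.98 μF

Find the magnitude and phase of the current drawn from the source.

Step 1 — Angular frequency: ω = 2π·f = 2π·2500 = 1.571e+04 rad/s.
Step 2 — Component impedances:
  R: Z = R = 62.3 Ω
  L: Z = jωL = j·1.571e+04·0.0135 = 0 + j212.1 Ω
  C: Z = 1/(jωC) = -j/(ω·C) = 0 - j7.978 Ω
Step 3 — Series combination: Z_total = R + L + C = 62.3 + j204.1 Ω = 213.4∠73.0° Ω.
Step 4 — Source phasor: V = 48∠-30.0° V = 41.57 - j24 V.
Step 5 — Ohm's law: I = V / Z_total = (41.57 - j24) / (62.3 + j204.1) = -0.0507 - j0.2192 A.
Step 6 — Convert to polar: |I| = 0.225 A, ∠I = -103.0°.

I = 0.225∠-103.0° A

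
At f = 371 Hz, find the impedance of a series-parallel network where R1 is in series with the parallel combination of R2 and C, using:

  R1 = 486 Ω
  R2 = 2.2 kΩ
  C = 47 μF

Step 1 — Angular frequency: ω = 2π·f = 2π·371 = 2331 rad/s.
Step 2 — Component impedances:
  R1: Z = R = 486 Ω
  R2: Z = R = 2200 Ω
  C: Z = 1/(jωC) = -j/(ω·C) = 0 - j9.127 Ω
Step 3 — Parallel branch: R2 || C = 1/(1/R2 + 1/C) = 0.03787 - j9.127 Ω.
Step 4 — Series with R1: Z_total = R1 + (R2 || C) = 486 - j9.127 Ω = 486.1∠-1.1° Ω.

Z = 486 - j9.127 Ω = 486.1∠-1.1° Ω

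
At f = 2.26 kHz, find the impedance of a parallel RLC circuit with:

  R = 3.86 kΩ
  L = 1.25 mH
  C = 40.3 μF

Step 1 — Angular frequency: ω = 2π·f = 2π·2260 = 1.42e+04 rad/s.
Step 2 — Component impedances:
  R: Z = R = 3860 Ω
  L: Z = jωL = j·1.42e+04·0.00125 = 0 + j17.75 Ω
  C: Z = 1/(jωC) = -j/(ω·C) = 0 - j1.747 Ω
Step 3 — Parallel combination: 1/Z_total = 1/R + 1/L + 1/C; Z_total = 0.0009733 - j1.938 Ω = 1.938∠-90.0° Ω.

Z = 0.0009733 - j1.938 Ω = 1.938∠-90.0° Ω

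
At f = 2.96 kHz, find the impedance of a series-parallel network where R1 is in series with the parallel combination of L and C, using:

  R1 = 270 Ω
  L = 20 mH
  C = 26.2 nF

Step 1 — Angular frequency: ω = 2π·f = 2π·2960 = 1.86e+04 rad/s.
Step 2 — Component impedances:
  R1: Z = R = 270 Ω
  L: Z = jωL = j·1.86e+04·0.02 = 0 + j372 Ω
  C: Z = 1/(jωC) = -j/(ω·C) = 0 - j2052 Ω
Step 3 — Parallel branch: L || C = 1/(1/L + 1/C) = 0 + j454.3 Ω.
Step 4 — Series with R1: Z_total = R1 + (L || C) = 270 + j454.3 Ω = 528.5∠59.3° Ω.

Z = 270 + j454.3 Ω = 528.5∠59.3° Ω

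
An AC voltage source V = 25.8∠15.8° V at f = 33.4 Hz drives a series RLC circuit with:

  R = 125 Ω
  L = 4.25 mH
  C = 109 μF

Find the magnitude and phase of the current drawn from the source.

Step 1 — Angular frequency: ω = 2π·f = 2π·33.4 = 209.9 rad/s.
Step 2 — Component impedances:
  R: Z = R = 125 Ω
  L: Z = jωL = j·209.9·0.00425 = 0 + j0.8919 Ω
  C: Z = 1/(jωC) = -j/(ω·C) = 0 - j43.72 Ω
Step 3 — Series combination: Z_total = R + L + C = 125 - j42.82 Ω = 132.1∠-18.9° Ω.
Step 4 — Source phasor: V = 25.8∠15.8° V = 24.83 + j7.025 V.
Step 5 — Ohm's law: I = V / Z_total = (24.83 + j7.025) / (125 - j42.82) = 0.1605 + j0.1112 A.
Step 6 — Convert to polar: |I| = 0.1953 A, ∠I = 34.7°.

I = 0.1953∠34.7° A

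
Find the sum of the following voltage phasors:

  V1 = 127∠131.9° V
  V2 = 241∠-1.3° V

Step 1 — Convert each phasor to rectangular form:
  V1 = 127·(cos(131.9°) + j·sin(131.9°)) = -84.81 + j94.53 V
  V2 = 241·(cos(-1.3°) + j·sin(-1.3°)) = 240.9 - j5.468 V
Step 2 — Sum components: V_total = 156.1 + j89.06 V.
Step 3 — Convert to polar: |V_total| = 179.7 V, ∠V_total = 29.7°.

V_total = 179.7∠29.7° V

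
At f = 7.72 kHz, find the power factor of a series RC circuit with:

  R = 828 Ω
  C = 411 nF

Step 1 — Angular frequency: ω = 2π·f = 2π·7720 = 4.851e+04 rad/s.
Step 2 — Component impedances:
  R: Z = R = 828 Ω
  C: Z = 1/(jωC) = -j/(ω·C) = 0 - j50.16 Ω
Step 3 — Series combination: Z_total = R + C = 828 - j50.16 Ω = 829.5∠-3.5° Ω.
Step 4 — Power factor: PF = cos(φ) = Re(Z)/|Z| = 828/829.5 = 0.9982.
Step 5 — Type: Im(Z) = -50.16 ⇒ leading (phase φ = -3.5°).

PF = 0.9982 (leading, φ = -3.5°)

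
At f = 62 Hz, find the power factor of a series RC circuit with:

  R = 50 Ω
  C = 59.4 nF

Step 1 — Angular frequency: ω = 2π·f = 2π·62 = 389.6 rad/s.
Step 2 — Component impedances:
  R: Z = R = 50 Ω
  C: Z = 1/(jωC) = -j/(ω·C) = 0 - j4.322e+04 Ω
Step 3 — Series combination: Z_total = R + C = 50 - j4.322e+04 Ω = 4.322e+04∠-89.9° Ω.
Step 4 — Power factor: PF = cos(φ) = Re(Z)/|Z| = 50/4.322e+04 = 0.001157.
Step 5 — Type: Im(Z) = -4.322e+04 ⇒ leading (phase φ = -89.9°).

PF = 0.001157 (leading, φ = -89.9°)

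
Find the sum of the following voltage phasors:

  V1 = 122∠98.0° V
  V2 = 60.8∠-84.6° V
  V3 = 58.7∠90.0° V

Step 1 — Convert each phasor to rectangular form:
  V1 = 122·(cos(98.0°) + j·sin(98.0°)) = -16.98 + j120.8 V
  V2 = 60.8·(cos(-84.6°) + j·sin(-84.6°)) = 5.722 - j60.53 V
  V3 = 58.7·(cos(90.0°) + j·sin(90.0°)) = 0 + j58.7 V
Step 2 — Sum components: V_total = -11.26 + j119 V.
Step 3 — Convert to polar: |V_total| = 119.5 V, ∠V_total = 95.4°.

V_total = 119.5∠95.4° V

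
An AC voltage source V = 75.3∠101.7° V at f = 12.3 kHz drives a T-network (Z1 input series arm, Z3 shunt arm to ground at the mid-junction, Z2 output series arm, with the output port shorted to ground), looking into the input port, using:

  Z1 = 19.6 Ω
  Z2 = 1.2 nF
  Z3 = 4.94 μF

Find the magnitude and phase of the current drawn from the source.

Step 1 — Angular frequency: ω = 2π·f = 2π·1.23e+04 = 7.728e+04 rad/s.
Step 2 — Component impedances:
  Z1: Z = R = 19.6 Ω
  Z2: Z = 1/(jωC) = -j/(ω·C) = 0 - j1.078e+04 Ω
  Z3: Z = 1/(jωC) = -j/(ω·C) = 0 - j2.619 Ω
Step 3 — With the output port shorted to ground, the output series arm Z2 runs from the junction to ground; the shunt arm Z3 also runs from the junction to ground. They appear in parallel: Z3 || Z2 = 0 - j2.619 Ω.
Step 4 — Series with input arm Z1: Z_in = Z1 + (Z3 || Z2) = 19.6 - j2.619 Ω = 19.77∠-7.6° Ω.
Step 5 — Source phasor: V = 75.3∠101.7° V = -15.27 + j73.74 V.
Step 6 — Ohm's law: I = V / Z_total = (-15.27 + j73.74) / (19.6 - j2.619) = -1.259 + j3.594 A.
Step 7 — Convert to polar: |I| = 3.808 A, ∠I = 109.3°.

I = 3.808∠109.3° A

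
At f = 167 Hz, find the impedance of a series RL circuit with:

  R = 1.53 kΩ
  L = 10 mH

Step 1 — Angular frequency: ω = 2π·f = 2π·167 = 1049 rad/s.
Step 2 — Component impedances:
  R: Z = R = 1530 Ω
  L: Z = jωL = j·1049·0.01 = 0 + j10.49 Ω
Step 3 — Series combination: Z_total = R + L = 1530 + j10.49 Ω = 1530∠0.4° Ω.

Z = 1530 + j10.49 Ω = 1530∠0.4° Ω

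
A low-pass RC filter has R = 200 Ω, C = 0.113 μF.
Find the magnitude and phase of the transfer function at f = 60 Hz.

Step 1 — Angular frequency: ω = 2π·60 = 377 rad/s.
Step 2 — Transfer function: H(jω) = 1/(1 + jωRC).
Step 3 — Denominator: 1 + jωRC = 1 + j·377·200·1.13e-07 = 1 + j0.00852.
Step 4 — H = 0.9999 - j0.008519.
Step 5 — Magnitude: |H| = 1 (-0.0 dB); phase: φ = -0.5°.

|H| = 1 (-0.0 dB), φ = -0.5°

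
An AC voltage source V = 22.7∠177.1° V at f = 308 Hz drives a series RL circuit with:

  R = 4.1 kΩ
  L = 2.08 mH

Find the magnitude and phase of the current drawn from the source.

Step 1 — Angular frequency: ω = 2π·f = 2π·308 = 1935 rad/s.
Step 2 — Component impedances:
  R: Z = R = 4100 Ω
  L: Z = jωL = j·1935·0.00208 = 0 + j4.025 Ω
Step 3 — Series combination: Z_total = R + L = 4100 + j4.025 Ω = 4100∠0.1° Ω.
Step 4 — Source phasor: V = 22.7∠177.1° V = -22.67 + j1.148 V.
Step 5 — Ohm's law: I = V / Z_total = (-22.67 + j1.148) / (4100 + j4.025) = -0.005529 + j0.0002855 A.
Step 6 — Convert to polar: |I| = 0.005537 A, ∠I = 177.0°.

I = 0.005537∠177.0° A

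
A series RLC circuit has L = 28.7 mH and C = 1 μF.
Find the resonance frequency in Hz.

Step 1 — Resonance condition Im(Z)=0 gives ω₀ = 1/√(LC).
Step 2 — ω₀ = 1/√(0.0287·1e-06) = 5903 rad/s.
Step 3 — f₀ = ω₀/(2π) = 939.5 Hz.

f₀ = 939.5 Hz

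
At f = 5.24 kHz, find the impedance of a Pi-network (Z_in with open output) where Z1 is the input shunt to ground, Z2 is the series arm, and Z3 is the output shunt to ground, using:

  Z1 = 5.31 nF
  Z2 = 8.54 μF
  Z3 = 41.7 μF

Step 1 — Angular frequency: ω = 2π·f = 2π·5240 = 3.292e+04 rad/s.
Step 2 — Component impedances:
  Z1: Z = 1/(jωC) = -j/(ω·C) = 0 - j5720 Ω
  Z2: Z = 1/(jωC) = -j/(ω·C) = 0 - j3.557 Ω
  Z3: Z = 1/(jωC) = -j/(ω·C) = 0 - j0.7284 Ω
Step 3 — With open output, the series arm Z2 and the output shunt Z3 appear in series to ground: Z2 + Z3 = 0 - j4.285 Ω.
Step 4 — Parallel with input shunt Z1: Z_in = Z1 || (Z2 + Z3) = 0 - j4.282 Ω = 4.282∠-90.0° Ω.

Z = 0 - j4.282 Ω = 4.282∠-90.0° Ω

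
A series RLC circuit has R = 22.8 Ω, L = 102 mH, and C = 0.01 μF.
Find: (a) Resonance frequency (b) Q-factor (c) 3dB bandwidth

Step 1 — Resonance condition Im(Z)=0 gives ω₀ = 1/√(LC).
Step 2 — ω₀ = 1/√(0.102·1e-08) = 3.131e+04 rad/s.
Step 3 — f₀ = ω₀/(2π) = 4983 Hz.
Step 4 — Series Q: Q = ω₀L/R = 3.131e+04·0.102/22.8 = 140.1.
Step 5 — 3dB bandwidth: Δω = ω₀/Q = 223.5 rad/s; BW = Δω/(2π) = 35.58 Hz.

(a) f₀ = 4983 Hz  (b) Q = 140.1  (c) BW = 35.58 Hz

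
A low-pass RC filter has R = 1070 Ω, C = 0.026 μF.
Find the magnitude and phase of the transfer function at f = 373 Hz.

Step 1 — Angular frequency: ω = 2π·373 = 2344 rad/s.
Step 2 — Transfer function: H(jω) = 1/(1 + jωRC).
Step 3 — Denominator: 1 + jωRC = 1 + j·2344·1070·2.6e-08 = 1 + j0.0652.
Step 4 — H = 0.9958 - j0.06492.
Step 5 — Magnitude: |H| = 0.9979 (-0.0 dB); phase: φ = -3.7°.

|H| = 0.9979 (-0.0 dB), φ = -3.7°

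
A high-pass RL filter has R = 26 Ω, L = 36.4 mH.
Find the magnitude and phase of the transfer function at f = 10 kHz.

Step 1 — Angular frequency: ω = 2π·1e+04 = 6.283e+04 rad/s.
Step 2 — Transfer function: H(jω) = jωL/(R + jωL).
Step 3 — Numerator jωL = j·2287; denominator R + jωL = 26 + j2287.
Step 4 — H = 0.9999 + j0.01137.
Step 5 — Magnitude: |H| = 0.9999 (-0.0 dB); phase: φ = 0.7°.

|H| = 0.9999 (-0.0 dB), φ = 0.7°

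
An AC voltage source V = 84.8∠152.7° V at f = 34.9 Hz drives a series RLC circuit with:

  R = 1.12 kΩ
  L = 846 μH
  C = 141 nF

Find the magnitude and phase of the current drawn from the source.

Step 1 — Angular frequency: ω = 2π·f = 2π·34.9 = 219.3 rad/s.
Step 2 — Component impedances:
  R: Z = R = 1120 Ω
  L: Z = jωL = j·219.3·0.000846 = 0 + j0.1855 Ω
  C: Z = 1/(jωC) = -j/(ω·C) = 0 - j3.234e+04 Ω
Step 3 — Series combination: Z_total = R + L + C = 1120 - j3.234e+04 Ω = 3.236e+04∠-88.0° Ω.
Step 4 — Source phasor: V = 84.8∠152.7° V = -75.35 + j38.89 V.
Step 5 — Ohm's law: I = V / Z_total = (-75.35 + j38.89) / (1120 - j3.234e+04) = -0.001282 - j0.002286 A.
Step 6 — Convert to polar: |I| = 0.00262 A, ∠I = -119.3°.

I = 0.00262∠-119.3° A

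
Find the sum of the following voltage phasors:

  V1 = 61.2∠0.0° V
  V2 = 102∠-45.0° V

Step 1 — Convert each phasor to rectangular form:
  V1 = 61.2·(cos(0.0°) + j·sin(0.0°)) = 61.2 V
  V2 = 102·(cos(-45.0°) + j·sin(-45.0°)) = 72.12 - j72.12 V
Step 2 — Sum components: V_total = 133.3 - j72.12 V.
Step 3 — Convert to polar: |V_total| = 151.6 V, ∠V_total = -28.4°.

V_total = 151.6∠-28.4° V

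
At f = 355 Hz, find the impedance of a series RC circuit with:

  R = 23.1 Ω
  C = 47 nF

Step 1 — Angular frequency: ω = 2π·f = 2π·355 = 2231 rad/s.
Step 2 — Component impedances:
  R: Z = R = 23.1 Ω
  C: Z = 1/(jωC) = -j/(ω·C) = 0 - j9539 Ω
Step 3 — Series combination: Z_total = R + C = 23.1 - j9539 Ω = 9539∠-89.9° Ω.

Z = 23.1 - j9539 Ω = 9539∠-89.9° Ω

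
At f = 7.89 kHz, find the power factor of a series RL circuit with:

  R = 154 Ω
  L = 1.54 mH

Step 1 — Angular frequency: ω = 2π·f = 2π·7890 = 4.957e+04 rad/s.
Step 2 — Component impedances:
  R: Z = R = 154 Ω
  L: Z = jωL = j·4.957e+04·0.00154 = 0 + j76.34 Ω
Step 3 — Series combination: Z_total = R + L = 154 + j76.34 Ω = 171.9∠26.4° Ω.
Step 4 — Power factor: PF = cos(φ) = Re(Z)/|Z| = 154/171.9 = 0.8959.
Step 5 — Type: Im(Z) = 76.34 ⇒ lagging (phase φ = 26.4°).

PF = 0.8959 (lagging, φ = 26.4°)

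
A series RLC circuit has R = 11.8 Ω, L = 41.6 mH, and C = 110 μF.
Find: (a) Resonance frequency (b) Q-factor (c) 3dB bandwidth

Step 1 — Resonance: ω₀ = 1/√(LC) = 1/√(0.0416·0.00011) = 467.5 rad/s.
Step 2 — f₀ = ω₀/(2π) = 74.4 Hz.
Step 3 — Series Q: Q = ω₀L/R = 467.5·0.0416/11.8 = 1.648.
Step 4 — Bandwidth: Δω = ω₀/Q = 283.7 rad/s; BW = Δω/(2π) = 45.14 Hz.

(a) f₀ = 74.4 Hz  (b) Q = 1.648  (c) BW = 45.14 Hz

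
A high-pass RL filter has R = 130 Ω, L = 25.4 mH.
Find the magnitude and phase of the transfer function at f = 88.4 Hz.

Step 1 — Angular frequency: ω = 2π·88.4 = 555.4 rad/s.
Step 2 — Transfer function: H(jω) = jωL/(R + jωL).
Step 3 — Numerator jωL = j·14.11; denominator R + jωL = 130 + j14.11.
Step 4 — H = 0.01164 + j0.1073.
Step 5 — Magnitude: |H| = 0.1079 (-19.3 dB); phase: φ = 83.8°.

|H| = 0.1079 (-19.3 dB), φ = 83.8°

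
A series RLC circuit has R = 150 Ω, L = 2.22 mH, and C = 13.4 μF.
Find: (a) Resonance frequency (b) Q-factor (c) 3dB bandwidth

Step 1 — Resonance: ω₀ = 1/√(LC) = 1/√(0.00222·1.34e-05) = 5798 rad/s.
Step 2 — f₀ = ω₀/(2π) = 922.8 Hz.
Step 3 — Series Q: Q = ω₀L/R = 5798·0.00222/150 = 0.08581.
Step 4 — Bandwidth: Δω = ω₀/Q = 6.757e+04 rad/s; BW = Δω/(2π) = 1.075e+04 Hz.

(a) f₀ = 922.8 Hz  (b) Q = 0.08581  (c) BW = 1.075e+04 Hz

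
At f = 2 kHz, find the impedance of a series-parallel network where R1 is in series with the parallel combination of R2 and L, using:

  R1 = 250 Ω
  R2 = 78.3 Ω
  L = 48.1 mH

Step 1 — Angular frequency: ω = 2π·f = 2π·2000 = 1.257e+04 rad/s.
Step 2 — Component impedances:
  R1: Z = R = 250 Ω
  R2: Z = R = 78.3 Ω
  L: Z = jωL = j·1.257e+04·0.0481 = 0 + j604.4 Ω
Step 3 — Parallel branch: R2 || L = 1/(1/R2 + 1/L) = 77.01 + j9.976 Ω.
Step 4 — Series with R1: Z_total = R1 + (R2 || L) = 327 + j9.976 Ω = 327.2∠1.7° Ω.

Z = 327 + j9.976 Ω = 327.2∠1.7° Ω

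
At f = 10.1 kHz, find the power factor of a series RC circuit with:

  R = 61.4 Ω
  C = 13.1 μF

Step 1 — Angular frequency: ω = 2π·f = 2π·1.01e+04 = 6.346e+04 rad/s.
Step 2 — Component impedances:
  R: Z = R = 61.4 Ω
  C: Z = 1/(jωC) = -j/(ω·C) = 0 - j1.203 Ω
Step 3 — Series combination: Z_total = R + C = 61.4 - j1.203 Ω = 61.41∠-1.1° Ω.
Step 4 — Power factor: PF = cos(φ) = Re(Z)/|Z| = 61.4/61.41 = 0.9998.
Step 5 — Type: Im(Z) = -1.203 ⇒ leading (phase φ = -1.1°).

PF = 0.9998 (leading, φ = -1.1°)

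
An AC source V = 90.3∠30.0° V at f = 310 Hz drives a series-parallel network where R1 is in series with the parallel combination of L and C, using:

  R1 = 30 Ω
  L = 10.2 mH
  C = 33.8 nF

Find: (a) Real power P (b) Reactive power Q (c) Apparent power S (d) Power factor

Step 1 — Angular frequency: ω = 2π·f = 2π·310 = 1948 rad/s.
Step 2 — Component impedances:
  R1: Z = R = 30 Ω
  L: Z = jωL = j·1948·0.0102 = 0 + j19.87 Ω
  C: Z = 1/(jωC) = -j/(ω·C) = 0 - j1.519e+04 Ω
Step 3 — Parallel branch: L || C = 1/(1/L + 1/C) = 0 + j19.89 Ω.
Step 4 — Series with R1: Z_total = R1 + (L || C) = 30 + j19.89 Ω = 36∠33.5° Ω.
Step 5 — Source phasor: V = 90.3∠30.0° V = 78.2 + j45.15 V.
Step 6 — Current: I = V / Z = 2.504 - j0.1553 A = 2.509∠-3.5° A.
Step 7 — Complex power: S = V·I* = 188.8 + j125.2 VA.
Step 8 — Real power: P = Re(S) = 188.8 W.
Step 9 — Reactive power: Q = Im(S) = 125.2 VAR.
Step 10 — Apparent power: |S| = 226.5 VA.
Step 11 — Power factor: PF = P/|S| = 0.8334 (lagging).

(a) P = 188.8 W  (b) Q = 125.2 VAR  (c) S = 226.5 VA  (d) PF = 0.8334 (lagging)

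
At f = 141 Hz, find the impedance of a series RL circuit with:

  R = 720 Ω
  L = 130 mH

Step 1 — Angular frequency: ω = 2π·f = 2π·141 = 885.9 rad/s.
Step 2 — Component impedances:
  R: Z = R = 720 Ω
  L: Z = jωL = j·885.9·0.13 = 0 + j115.2 Ω
Step 3 — Series combination: Z_total = R + L = 720 + j115.2 Ω = 729.2∠9.1° Ω.

Z = 720 + j115.2 Ω = 729.2∠9.1° Ω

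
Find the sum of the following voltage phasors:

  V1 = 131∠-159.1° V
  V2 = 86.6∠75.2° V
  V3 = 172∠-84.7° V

Step 1 — Convert each phasor to rectangular form:
  V1 = 131·(cos(-159.1°) + j·sin(-159.1°)) = -122.4 - j46.73 V
  V2 = 86.6·(cos(75.2°) + j·sin(75.2°)) = 22.12 + j83.73 V
  V3 = 172·(cos(-84.7°) + j·sin(-84.7°)) = 15.89 - j171.3 V
Step 2 — Sum components: V_total = -84.37 - j134.3 V.
Step 3 — Convert to polar: |V_total| = 158.6 V, ∠V_total = -122.1°.

V_total = 158.6∠-122.1° V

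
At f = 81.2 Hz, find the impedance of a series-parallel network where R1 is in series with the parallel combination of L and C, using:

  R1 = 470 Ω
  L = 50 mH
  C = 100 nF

Step 1 — Angular frequency: ω = 2π·f = 2π·81.2 = 510.2 rad/s.
Step 2 — Component impedances:
  R1: Z = R = 470 Ω
  L: Z = jωL = j·510.2·0.05 = 0 + j25.51 Ω
  C: Z = 1/(jωC) = -j/(ω·C) = 0 - j1.96e+04 Ω
Step 3 — Parallel branch: L || C = 1/(1/L + 1/C) = 0 + j25.54 Ω.
Step 4 — Series with R1: Z_total = R1 + (L || C) = 470 + j25.54 Ω = 470.7∠3.1° Ω.

Z = 470 + j25.54 Ω = 470.7∠3.1° Ω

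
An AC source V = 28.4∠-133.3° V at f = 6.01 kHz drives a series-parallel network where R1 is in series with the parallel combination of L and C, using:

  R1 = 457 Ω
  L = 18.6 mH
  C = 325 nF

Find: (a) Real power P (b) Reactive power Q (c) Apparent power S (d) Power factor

Step 1 — Angular frequency: ω = 2π·f = 2π·6010 = 3.776e+04 rad/s.
Step 2 — Component impedances:
  R1: Z = R = 457 Ω
  L: Z = jωL = j·3.776e+04·0.0186 = 0 + j702.4 Ω
  C: Z = 1/(jωC) = -j/(ω·C) = 0 - j81.48 Ω
Step 3 — Parallel branch: L || C = 1/(1/L + 1/C) = 0 - j92.18 Ω.
Step 4 — Series with R1: Z_total = R1 + (L || C) = 457 - j92.18 Ω = 466.2∠-11.4° Ω.
Step 5 — Source phasor: V = 28.4∠-133.3° V = -19.48 - j20.67 V.
Step 6 — Current: I = V / Z = -0.03219 - j0.05172 A = 0.06092∠-121.9° A.
Step 7 — Complex power: S = V·I* = 1.696 - j0.3421 VA.
Step 8 — Real power: P = Re(S) = 1.696 W.
Step 9 — Reactive power: Q = Im(S) = -0.3421 VAR.
Step 10 — Apparent power: |S| = 1.73 VA.
Step 11 — Power factor: PF = P/|S| = 0.9803 (leading).

(a) P = 1.696 W  (b) Q = -0.3421 VAR  (c) S = 1.73 VA  (d) PF = 0.9803 (leading)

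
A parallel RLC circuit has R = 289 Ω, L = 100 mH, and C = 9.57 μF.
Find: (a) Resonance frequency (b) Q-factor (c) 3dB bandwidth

Step 1 — Resonance: ω₀ = 1/√(LC) = 1/√(0.1·9.57e-06) = 1022 rad/s.
Step 2 — f₀ = ω₀/(2π) = 162.7 Hz.
Step 3 — Parallel Q: Q = R/(ω₀L) = 289/(1022·0.1) = 2.827.
Step 4 — Bandwidth: Δω = ω₀/Q = 361.6 rad/s; BW = Δω/(2π) = 57.55 Hz.

(a) f₀ = 162.7 Hz  (b) Q = 2.827  (c) BW = 57.55 Hz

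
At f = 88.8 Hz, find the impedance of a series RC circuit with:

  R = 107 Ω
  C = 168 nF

Step 1 — Angular frequency: ω = 2π·f = 2π·88.8 = 557.9 rad/s.
Step 2 — Component impedances:
  R: Z = R = 107 Ω
  C: Z = 1/(jωC) = -j/(ω·C) = 0 - j1.067e+04 Ω
Step 3 — Series combination: Z_total = R + C = 107 - j1.067e+04 Ω = 1.067e+04∠-89.4° Ω.

Z = 107 - j1.067e+04 Ω = 1.067e+04∠-89.4° Ω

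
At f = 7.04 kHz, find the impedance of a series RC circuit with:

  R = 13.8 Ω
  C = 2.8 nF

Step 1 — Angular frequency: ω = 2π·f = 2π·7040 = 4.423e+04 rad/s.
Step 2 — Component impedances:
  R: Z = R = 13.8 Ω
  C: Z = 1/(jωC) = -j/(ω·C) = 0 - j8074 Ω
Step 3 — Series combination: Z_total = R + C = 13.8 - j8074 Ω = 8074∠-89.9° Ω.

Z = 13.8 - j8074 Ω = 8074∠-89.9° Ω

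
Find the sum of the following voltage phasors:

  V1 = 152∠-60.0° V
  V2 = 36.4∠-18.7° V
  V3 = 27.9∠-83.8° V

Step 1 — Convert each phasor to rectangular form:
  V1 = 152·(cos(-60.0°) + j·sin(-60.0°)) = 76 - j131.6 V
  V2 = 36.4·(cos(-18.7°) + j·sin(-18.7°)) = 34.48 - j11.67 V
  V3 = 27.9·(cos(-83.8°) + j·sin(-83.8°)) = 3.013 - j27.74 V
Step 2 — Sum components: V_total = 113.5 - j171 V.
Step 3 — Convert to polar: |V_total| = 205.3 V, ∠V_total = -56.4°.

V_total = 205.3∠-56.4° V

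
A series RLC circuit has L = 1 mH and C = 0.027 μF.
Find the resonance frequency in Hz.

Step 1 — Resonance condition Im(Z)=0 gives ω₀ = 1/√(LC).
Step 2 — ω₀ = 1/√(0.001·2.7e-08) = 1.925e+05 rad/s.
Step 3 — f₀ = ω₀/(2π) = 3.063e+04 Hz.

f₀ = 3.063e+04 Hz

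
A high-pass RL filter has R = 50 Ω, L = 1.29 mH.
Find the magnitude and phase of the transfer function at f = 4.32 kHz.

Step 1 — Angular frequency: ω = 2π·4320 = 2.714e+04 rad/s.
Step 2 — Transfer function: H(jω) = jωL/(R + jωL).
Step 3 — Numerator jωL = j·35.01; denominator R + jωL = 50 + j35.01.
Step 4 — H = 0.329 + j0.4699.
Step 5 — Magnitude: |H| = 0.5736 (-4.8 dB); phase: φ = 55.0°.

|H| = 0.5736 (-4.8 dB), φ = 55.0°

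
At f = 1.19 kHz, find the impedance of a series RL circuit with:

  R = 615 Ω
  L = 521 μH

Step 1 — Angular frequency: ω = 2π·f = 2π·1190 = 7477 rad/s.
Step 2 — Component impedances:
  R: Z = R = 615 Ω
  L: Z = jωL = j·7477·0.000521 = 0 + j3.896 Ω
Step 3 — Series combination: Z_total = R + L = 615 + j3.896 Ω = 615∠0.4° Ω.

Z = 615 + j3.896 Ω = 615∠0.4° Ω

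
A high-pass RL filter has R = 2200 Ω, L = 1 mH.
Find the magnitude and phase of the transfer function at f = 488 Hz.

Step 1 — Angular frequency: ω = 2π·488 = 3066 rad/s.
Step 2 — Transfer function: H(jω) = jωL/(R + jωL).
Step 3 — Numerator jωL = j·3.066; denominator R + jωL = 2200 + j3.066.
Step 4 — H = 1.942e-06 + j0.001394.
Step 5 — Magnitude: |H| = 0.001394 (-57.1 dB); phase: φ = 89.9°.

|H| = 0.001394 (-57.1 dB), φ = 89.9°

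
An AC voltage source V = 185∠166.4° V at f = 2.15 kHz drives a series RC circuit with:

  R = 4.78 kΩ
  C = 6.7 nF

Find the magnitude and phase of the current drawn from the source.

Step 1 — Angular frequency: ω = 2π·f = 2π·2150 = 1.351e+04 rad/s.
Step 2 — Component impedances:
  R: Z = R = 4780 Ω
  C: Z = 1/(jωC) = -j/(ω·C) = 0 - j1.105e+04 Ω
Step 3 — Series combination: Z_total = R + C = 4780 - j1.105e+04 Ω = 1.204e+04∠-66.6° Ω.
Step 4 — Source phasor: V = 185∠166.4° V = -179.8 + j43.5 V.
Step 5 — Ohm's law: I = V / Z_total = (-179.8 + j43.5) / (4780 - j1.105e+04) = -0.009247 - j0.01227 A.
Step 6 — Convert to polar: |I| = 0.01537 A, ∠I = -127.0°.

I = 0.01537∠-127.0° A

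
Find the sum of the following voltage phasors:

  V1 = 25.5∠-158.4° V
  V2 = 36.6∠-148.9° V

Step 1 — Convert each phasor to rectangular form:
  V1 = 25.5·(cos(-158.4°) + j·sin(-158.4°)) = -23.71 - j9.387 V
  V2 = 36.6·(cos(-148.9°) + j·sin(-148.9°)) = -31.34 - j18.91 V
Step 2 — Sum components: V_total = -55.05 - j28.29 V.
Step 3 — Convert to polar: |V_total| = 61.89 V, ∠V_total = -152.8°.

V_total = 61.89∠-152.8° V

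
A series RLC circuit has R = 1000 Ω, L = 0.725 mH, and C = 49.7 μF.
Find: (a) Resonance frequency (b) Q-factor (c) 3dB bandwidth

Step 1 — Resonance: ω₀ = 1/√(LC) = 1/√(0.000725·4.97e-05) = 5268 rad/s.
Step 2 — f₀ = ω₀/(2π) = 838.4 Hz.
Step 3 — Series Q: Q = ω₀L/R = 5268·0.000725/1000 = 0.003819.
Step 4 — Bandwidth: Δω = ω₀/Q = 1.379e+06 rad/s; BW = Δω/(2π) = 2.195e+05 Hz.

(a) f₀ = 838.4 Hz  (b) Q = 0.003819  (c) BW = 2.195e+05 Hz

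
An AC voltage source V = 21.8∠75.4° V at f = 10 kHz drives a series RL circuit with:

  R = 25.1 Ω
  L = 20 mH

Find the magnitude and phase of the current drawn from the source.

Step 1 — Angular frequency: ω = 2π·f = 2π·1e+04 = 6.283e+04 rad/s.
Step 2 — Component impedances:
  R: Z = R = 25.1 Ω
  L: Z = jωL = j·6.283e+04·0.02 = 0 + j1257 Ω
Step 3 — Series combination: Z_total = R + L = 25.1 + j1257 Ω = 1257∠88.9° Ω.
Step 4 — Source phasor: V = 21.8∠75.4° V = 5.495 + j21.1 V.
Step 5 — Ohm's law: I = V / Z_total = (5.495 + j21.1) / (25.1 + j1257) = 0.01687 - j0.004036 A.
Step 6 — Convert to polar: |I| = 0.01734 A, ∠I = -13.5°.

I = 0.01734∠-13.5° A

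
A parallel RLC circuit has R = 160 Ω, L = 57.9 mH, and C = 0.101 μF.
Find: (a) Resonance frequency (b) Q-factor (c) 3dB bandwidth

Step 1 — Resonance: ω₀ = 1/√(LC) = 1/√(0.0579·1.01e-07) = 1.308e+04 rad/s.
Step 2 — f₀ = ω₀/(2π) = 2081 Hz.
Step 3 — Parallel Q: Q = R/(ω₀L) = 160/(1.308e+04·0.0579) = 0.2113.
Step 4 — Bandwidth: Δω = ω₀/Q = 6.188e+04 rad/s; BW = Δω/(2π) = 9849 Hz.

(a) f₀ = 2081 Hz  (b) Q = 0.2113  (c) BW = 9849 Hz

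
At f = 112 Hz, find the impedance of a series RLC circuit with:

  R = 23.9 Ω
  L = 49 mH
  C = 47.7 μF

Step 1 — Angular frequency: ω = 2π·f = 2π·112 = 703.7 rad/s.
Step 2 — Component impedances:
  R: Z = R = 23.9 Ω
  L: Z = jωL = j·703.7·0.049 = 0 + j34.48 Ω
  C: Z = 1/(jωC) = -j/(ω·C) = 0 - j29.79 Ω
Step 3 — Series combination: Z_total = R + L + C = 23.9 + j4.691 Ω = 24.36∠11.1° Ω.

Z = 23.9 + j4.691 Ω = 24.36∠11.1° Ω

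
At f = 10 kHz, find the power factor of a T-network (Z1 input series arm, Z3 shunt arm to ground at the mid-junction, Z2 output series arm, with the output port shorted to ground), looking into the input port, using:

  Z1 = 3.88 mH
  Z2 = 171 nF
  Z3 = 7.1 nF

Step 1 — Angular frequency: ω = 2π·f = 2π·1e+04 = 6.283e+04 rad/s.
Step 2 — Component impedances:
  Z1: Z = jωL = j·6.283e+04·0.00388 = 0 + j243.8 Ω
  Z2: Z = 1/(jωC) = -j/(ω·C) = 0 - j93.07 Ω
  Z3: Z = 1/(jωC) = -j/(ω·C) = 0 - j2242 Ω
Step 3 — With the output port shorted to ground, the output series arm Z2 runs from the junction to ground; the shunt arm Z3 also runs from the junction to ground. They appear in parallel: Z3 || Z2 = 0 - j89.36 Ω.
Step 4 — Series with input arm Z1: Z_in = Z1 + (Z3 || Z2) = 0 + j154.4 Ω = 154.4∠90.0° Ω.
Step 5 — Power factor: PF = cos(φ) = Re(Z)/|Z| = 0/154.4 = 0.
Step 6 — Type: Im(Z) = 154.4 ⇒ lagging (phase φ = 90.0°).

PF = 0 (lagging, φ = 90.0°)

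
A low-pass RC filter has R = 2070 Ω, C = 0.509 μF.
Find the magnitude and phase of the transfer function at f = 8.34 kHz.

Step 1 — Angular frequency: ω = 2π·8340 = 5.24e+04 rad/s.
Step 2 — Transfer function: H(jω) = 1/(1 + jωRC).
Step 3 — Denominator: 1 + jωRC = 1 + j·5.24e+04·2070·5.09e-07 = 1 + j55.21.
Step 4 — H = 0.0003279 - j0.01811.
Step 5 — Magnitude: |H| = 0.01811 (-34.8 dB); phase: φ = -89.0°.

|H| = 0.01811 (-34.8 dB), φ = -89.0°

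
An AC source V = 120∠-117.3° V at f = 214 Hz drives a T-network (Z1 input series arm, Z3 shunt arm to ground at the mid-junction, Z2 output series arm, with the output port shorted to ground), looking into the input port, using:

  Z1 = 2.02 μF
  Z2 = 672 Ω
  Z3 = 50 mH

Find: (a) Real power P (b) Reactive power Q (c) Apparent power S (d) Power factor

Step 1 — Angular frequency: ω = 2π·f = 2π·214 = 1345 rad/s.
Step 2 — Component impedances:
  Z1: Z = 1/(jωC) = -j/(ω·C) = 0 - j368.2 Ω
  Z2: Z = R = 672 Ω
  Z3: Z = jωL = j·1345·0.05 = 0 + j67.23 Ω
Step 3 — With the output port shorted to ground, the output series arm Z2 runs from the junction to ground; the shunt arm Z3 also runs from the junction to ground. They appear in parallel: Z3 || Z2 = 6.659 + j66.56 Ω.
Step 4 — Series with input arm Z1: Z_in = Z1 + (Z3 || Z2) = 6.659 - j301.6 Ω = 301.7∠-88.7° Ω.
Step 5 — Source phasor: V = 120∠-117.3° V = -55.04 - j106.6 V.
Step 6 — Current: I = V / Z = 0.3493 - j0.1902 A = 0.3978∠-28.6° A.
Step 7 — Complex power: S = V·I* = 1.054 - j47.72 VA.
Step 8 — Real power: P = Re(S) = 1.054 W.
Step 9 — Reactive power: Q = Im(S) = -47.72 VAR.
Step 10 — Apparent power: |S| = 47.73 VA.
Step 11 — Power factor: PF = P/|S| = 0.02207 (leading).

(a) P = 1.054 W  (b) Q = -47.72 VAR  (c) S = 47.73 VA  (d) PF = 0.02207 (leading)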